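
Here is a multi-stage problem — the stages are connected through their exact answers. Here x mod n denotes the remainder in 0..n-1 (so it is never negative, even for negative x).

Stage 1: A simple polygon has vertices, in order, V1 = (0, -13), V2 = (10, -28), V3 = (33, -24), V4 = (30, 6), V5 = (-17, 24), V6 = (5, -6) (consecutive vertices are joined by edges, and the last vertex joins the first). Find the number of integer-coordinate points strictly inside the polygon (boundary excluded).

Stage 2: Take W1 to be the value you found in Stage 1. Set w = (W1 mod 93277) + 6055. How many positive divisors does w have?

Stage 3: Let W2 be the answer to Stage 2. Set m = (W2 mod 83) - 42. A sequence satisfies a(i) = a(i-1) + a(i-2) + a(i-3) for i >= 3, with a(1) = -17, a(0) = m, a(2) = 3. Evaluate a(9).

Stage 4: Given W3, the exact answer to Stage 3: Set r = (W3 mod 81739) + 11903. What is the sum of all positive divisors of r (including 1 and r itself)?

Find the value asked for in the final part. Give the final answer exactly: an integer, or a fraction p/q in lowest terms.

93184

Stage 1: cross terms: (0*-28 - 10*-13)=130, (10*-24 - 33*-28)=684, (33*6 - 30*-24)=918, (30*24 - -17*6)=822, (-17*-6 - 5*24)=-18, (5*-13 - 0*-6)=-65; twice the area = |2471| = 2471; area = 2471/2; boundary points = 5 + 1 + 3 + 1 + 2 + 1 = 13; strictly interior points = area - boundary/2 + 1 = 1230; answer 1230
Stage 2: W1 = 1230; w = 7285; 7285 = 5 * 31 * 47; number of divisors = (1+1) * (1+1) * (1+1) = 8; answer 8
Stage 3: W2 = 8; m = -34; a(3) = 1*(3) + 1*(-17) + 1*(-34) = -48; iterating: a(3)=-48, a(4)=-62, a(5)=-107, a(6)=-217, a(7)=-386, a(8)=-710, a(9)=-1313; answer -1313
Stage 4: W3 = -1313; r = 92329; 92329 = 127 * 727; sigma = (1 + 127) * (1 + 727) = 128 * 728 = 93184; answer 93184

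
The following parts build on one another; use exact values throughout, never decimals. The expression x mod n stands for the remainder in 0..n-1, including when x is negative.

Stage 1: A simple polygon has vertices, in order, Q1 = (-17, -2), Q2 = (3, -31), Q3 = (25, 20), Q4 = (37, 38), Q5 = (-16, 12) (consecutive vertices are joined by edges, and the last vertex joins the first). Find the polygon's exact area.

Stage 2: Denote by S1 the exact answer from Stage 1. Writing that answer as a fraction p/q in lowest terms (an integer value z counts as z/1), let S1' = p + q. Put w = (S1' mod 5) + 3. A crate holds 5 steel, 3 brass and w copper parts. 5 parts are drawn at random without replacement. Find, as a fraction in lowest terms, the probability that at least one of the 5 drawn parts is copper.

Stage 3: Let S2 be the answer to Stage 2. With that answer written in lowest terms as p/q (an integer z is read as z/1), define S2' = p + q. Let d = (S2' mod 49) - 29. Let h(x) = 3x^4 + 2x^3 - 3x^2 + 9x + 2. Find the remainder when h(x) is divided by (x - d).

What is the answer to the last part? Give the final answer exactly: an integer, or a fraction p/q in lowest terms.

Stage 1: cross terms: (-17*-31 - 3*-2)=533, (3*20 - 25*-31)=835, (25*38 - 37*20)=210, (37*12 - -16*38)=1052, (-16*-2 - -17*12)=236; twice the area = |2866| = 2866; area = 1433; answer 1433
Stage 2: S1 = 1433; threaded value p + q = 1434; w = 7; total draws C(15,5) = 3003; complement C(8,5) = 56; favorable 3003 - 56 = 2947; P = 421/429; answer 421/429
Stage 3: S2 = 421/429; threaded value p + q = 850; d = -12; remainder = value at the root: 3*(-12)^4 + 2*(-12)^3 - 3*(-12)^2 + 9*(-12)^1 + 2 = (62208) + (-3456) + (-432) + (-108) + (2) = 58214; answer 58214

58214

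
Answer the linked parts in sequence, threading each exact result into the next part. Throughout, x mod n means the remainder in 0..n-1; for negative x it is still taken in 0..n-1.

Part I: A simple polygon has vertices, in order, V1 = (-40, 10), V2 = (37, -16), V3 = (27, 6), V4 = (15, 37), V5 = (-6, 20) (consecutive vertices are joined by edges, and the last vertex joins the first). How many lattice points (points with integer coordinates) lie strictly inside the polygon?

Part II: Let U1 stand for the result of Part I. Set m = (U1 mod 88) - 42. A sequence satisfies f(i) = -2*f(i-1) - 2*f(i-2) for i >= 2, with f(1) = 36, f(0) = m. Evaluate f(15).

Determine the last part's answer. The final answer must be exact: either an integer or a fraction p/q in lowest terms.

Part I: cross terms: (-40*-16 - 37*10)=270, (37*6 - 27*-16)=654, (27*37 - 15*6)=909, (15*20 - -6*37)=522, (-6*10 - -40*20)=740; twice the area = |3095| = 3095; area = 3095/2; boundary points = 1 + 2 + 1 + 1 + 2 = 7; strictly interior points = area - boundary/2 + 1 = 1545; answer 1545
Part II: U1 = 1545; m = 7; f(2) = -2*(36) - 2*(7) = -86; iterating: f(2)=-86, f(3)=100, f(4)=-28, f(5)=-144, f(6)=344, f(7)=-400, f(8)=112, f(9)=576, f(10)=-1376, f(11)=1600, f(12)=-448, f(13)=-2304, f(14)=5504, f(15)=-6400; answer -6400

-6400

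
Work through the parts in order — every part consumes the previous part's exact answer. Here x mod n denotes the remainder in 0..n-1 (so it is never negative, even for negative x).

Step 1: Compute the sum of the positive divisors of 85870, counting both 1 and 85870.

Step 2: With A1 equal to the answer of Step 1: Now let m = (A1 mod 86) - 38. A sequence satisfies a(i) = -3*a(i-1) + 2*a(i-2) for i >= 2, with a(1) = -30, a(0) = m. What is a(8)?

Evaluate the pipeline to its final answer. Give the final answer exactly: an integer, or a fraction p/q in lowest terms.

343514

Step 1: 85870 = 2 * 5 * 31 * 277; sigma = (1 + 2) * (1 + 5) * (1 + 31) * (1 + 277) = 3 * 6 * 32 * 278 = 160128; answer 160128
Step 2: A1 = 160128; m = 44; a(2) = -3*(-30) + 2*(44) = 178; iterating: a(2)=178, a(3)=-594, a(4)=2138, a(5)=-7602, a(6)=27082, a(7)=-96450, a(8)=343514; answer 343514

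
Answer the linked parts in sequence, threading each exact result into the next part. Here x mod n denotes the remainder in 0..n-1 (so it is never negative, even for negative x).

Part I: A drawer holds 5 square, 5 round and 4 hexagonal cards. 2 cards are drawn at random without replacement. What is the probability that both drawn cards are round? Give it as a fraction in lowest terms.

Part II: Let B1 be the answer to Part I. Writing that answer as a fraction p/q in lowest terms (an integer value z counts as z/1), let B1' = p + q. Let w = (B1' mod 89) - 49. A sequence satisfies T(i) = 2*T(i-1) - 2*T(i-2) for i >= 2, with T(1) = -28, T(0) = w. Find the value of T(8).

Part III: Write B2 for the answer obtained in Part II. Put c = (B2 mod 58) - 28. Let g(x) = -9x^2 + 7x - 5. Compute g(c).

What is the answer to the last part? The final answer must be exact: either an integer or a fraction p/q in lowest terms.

Part I: total draws C(14,2) = 91; favorable C(5,2) = 10; P = 10/91; answer 10/91
Part II: B1 = 10/91; threaded value p + q = 101; w = -37; T(2) = 2*(-28) - 2*(-37) = 18; iterating: T(2)=18, T(3)=92, T(4)=148, T(5)=112, T(6)=-72, T(7)=-368, T(8)=-592; answer -592
Part III: B2 = -592; c = 18; -9*(18)^2 + 7*(18)^1 - 5 = (-2916) + (126) + (-5) = -2795; answer -2795

-2795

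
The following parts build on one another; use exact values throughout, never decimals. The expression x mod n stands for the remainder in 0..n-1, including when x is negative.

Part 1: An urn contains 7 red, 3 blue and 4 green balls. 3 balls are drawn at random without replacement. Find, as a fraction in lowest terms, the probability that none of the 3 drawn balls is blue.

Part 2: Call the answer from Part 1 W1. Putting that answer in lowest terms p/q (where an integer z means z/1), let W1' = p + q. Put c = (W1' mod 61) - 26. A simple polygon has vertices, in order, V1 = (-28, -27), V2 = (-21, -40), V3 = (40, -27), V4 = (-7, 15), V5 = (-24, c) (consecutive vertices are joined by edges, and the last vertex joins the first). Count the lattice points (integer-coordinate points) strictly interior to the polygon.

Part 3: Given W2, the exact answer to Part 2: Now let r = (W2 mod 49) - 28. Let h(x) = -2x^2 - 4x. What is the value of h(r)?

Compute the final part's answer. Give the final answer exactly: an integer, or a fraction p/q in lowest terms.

-448

Part 1: total draws C(14,3) = 364; favorable C(11,3) = 165; P = 165/364; answer 165/364
Part 2: W1 = 165/364; threaded value p + q = 529; c = 15; cross terms: (-28*-40 - -21*-27)=553, (-21*-27 - 40*-40)=2167, (40*15 - -7*-27)=411, (-7*15 - -24*15)=255, (-24*-27 - -28*15)=1068; twice the area = |4454| = 4454; area = 2227; boundary points = 1 + 1 + 1 + 17 + 2 = 22; strictly interior points = area - boundary/2 + 1 = 2217; answer 2217
Part 3: W2 = 2217; r = -16; -2*(-16)^2 - 4*(-16)^1 = (-512) + (64) = -448; answer -448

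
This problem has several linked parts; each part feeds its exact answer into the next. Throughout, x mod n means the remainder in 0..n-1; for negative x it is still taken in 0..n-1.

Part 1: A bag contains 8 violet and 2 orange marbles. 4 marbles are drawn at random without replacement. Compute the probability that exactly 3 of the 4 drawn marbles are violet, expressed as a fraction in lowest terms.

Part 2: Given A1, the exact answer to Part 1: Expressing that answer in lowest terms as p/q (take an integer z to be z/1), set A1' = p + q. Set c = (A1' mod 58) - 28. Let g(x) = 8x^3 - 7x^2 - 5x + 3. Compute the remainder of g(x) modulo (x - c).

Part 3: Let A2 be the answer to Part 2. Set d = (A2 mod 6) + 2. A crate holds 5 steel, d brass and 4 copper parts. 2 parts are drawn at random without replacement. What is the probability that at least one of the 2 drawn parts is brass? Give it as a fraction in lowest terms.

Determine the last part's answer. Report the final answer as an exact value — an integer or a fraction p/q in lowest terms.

Part 1: total draws C(10,4) = 210; favorable C(8,3)*C(2,1) = 112; P = 8/15; answer 8/15
Part 2: A1 = 8/15; threaded value p + q = 23; c = -5; remainder = value at the root: 8*(-5)^3 - 7*(-5)^2 - 5*(-5)^1 + 3 = (-1000) + (-175) + (25) + (3) = -1147; answer -1147
Part 3: A2 = -1147; d = 7; total draws C(16,2) = 120; complement C(9,2) = 36; favorable 120 - 36 = 84; P = 7/10; answer 7/10

7/10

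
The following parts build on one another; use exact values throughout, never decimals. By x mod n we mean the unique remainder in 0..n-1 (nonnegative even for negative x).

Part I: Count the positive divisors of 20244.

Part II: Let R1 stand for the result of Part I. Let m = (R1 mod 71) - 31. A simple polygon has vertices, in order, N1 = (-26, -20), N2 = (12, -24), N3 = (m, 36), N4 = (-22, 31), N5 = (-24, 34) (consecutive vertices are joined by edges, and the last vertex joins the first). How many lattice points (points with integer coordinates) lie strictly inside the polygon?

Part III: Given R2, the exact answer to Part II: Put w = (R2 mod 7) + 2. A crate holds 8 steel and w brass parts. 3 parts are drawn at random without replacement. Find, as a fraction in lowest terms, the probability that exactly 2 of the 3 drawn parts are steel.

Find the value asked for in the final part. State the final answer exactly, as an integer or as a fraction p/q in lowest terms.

Part I: 20244 = 2^2 * 3 * 7 * 241; number of divisors = (2+1) * (1+1) * (1+1) * (1+1) = 24; answer 24
Part II: R1 = 24; m = -7; cross terms: (-26*-24 - 12*-20)=864, (12*36 - -7*-24)=264, (-7*31 - -22*36)=575, (-22*34 - -24*31)=-4, (-24*-20 - -26*34)=1364; twice the area = |3063| = 3063; area = 3063/2; boundary points = 2 + 1 + 5 + 1 + 2 = 11; strictly interior points = area - boundary/2 + 1 = 1527; answer 1527
Part III: R2 = 1527; w = 3; total draws C(11,3) = 165; favorable C(8,2)*C(3,1) = 84; P = 28/55; answer 28/55

28/55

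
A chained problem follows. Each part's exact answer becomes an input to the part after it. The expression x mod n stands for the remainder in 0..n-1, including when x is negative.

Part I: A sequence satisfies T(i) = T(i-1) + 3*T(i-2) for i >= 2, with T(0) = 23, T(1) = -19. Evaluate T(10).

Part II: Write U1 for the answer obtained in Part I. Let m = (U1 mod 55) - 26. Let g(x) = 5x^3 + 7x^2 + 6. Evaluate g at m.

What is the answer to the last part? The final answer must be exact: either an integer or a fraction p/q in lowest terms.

Part I: T(2) = 1*(-19) + 3*(23) = 50; iterating: T(2)=50, T(3)=-7, T(4)=143, T(5)=122, T(6)=551, T(7)=917, T(8)=2570, T(9)=5321, T(10)=13031; answer 13031
Part II: U1 = 13031; m = 25; 5*(25)^3 + 7*(25)^2 + 6 = (78125) + (4375) + (6) = 82506; answer 82506

82506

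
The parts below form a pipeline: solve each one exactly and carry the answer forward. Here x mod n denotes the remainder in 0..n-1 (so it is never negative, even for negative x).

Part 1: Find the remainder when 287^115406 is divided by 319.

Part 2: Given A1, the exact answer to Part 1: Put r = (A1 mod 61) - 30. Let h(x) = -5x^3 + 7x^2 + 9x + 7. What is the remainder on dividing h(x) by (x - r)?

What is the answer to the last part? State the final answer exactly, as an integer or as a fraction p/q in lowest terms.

Part 1: squarings mod 319: 287^1=287, 287^2=67, 287^4=23, 287^8=210, 287^16=78, 287^32=23, 287^64=210, 287^128=78, 287^256=23, 287^512=210, 287^1024=78, 287^2048=23, 287^4096=210, 287^8192=78, 287^16384=23, 287^32768=210, 287^65536=78; 287^115406 = 287^2 * 287^4 * 287^8 * 287^64 * 287^128 * 287^512 * 287^16384 * 287^32768 * 287^65536 = 122 (mod 319); answer 122
Part 2: A1 = 122; r = -30; remainder = value at the root: -5*(-30)^3 + 7*(-30)^2 + 9*(-30)^1 + 7 = (135000) + (6300) + (-270) + (7) = 141037; answer 141037

141037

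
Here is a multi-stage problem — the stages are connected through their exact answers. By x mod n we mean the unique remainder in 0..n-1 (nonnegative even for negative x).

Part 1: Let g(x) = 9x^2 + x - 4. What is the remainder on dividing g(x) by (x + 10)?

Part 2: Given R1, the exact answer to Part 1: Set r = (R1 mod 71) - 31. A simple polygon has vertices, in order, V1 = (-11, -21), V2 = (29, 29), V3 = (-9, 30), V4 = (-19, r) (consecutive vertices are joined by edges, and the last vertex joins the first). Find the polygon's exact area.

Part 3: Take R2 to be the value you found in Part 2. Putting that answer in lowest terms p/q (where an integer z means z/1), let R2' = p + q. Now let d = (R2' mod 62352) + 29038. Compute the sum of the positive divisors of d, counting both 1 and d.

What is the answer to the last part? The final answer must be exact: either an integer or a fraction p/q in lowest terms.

40320

Part 1: remainder = value at the root: 9*(-10)^2 + 1*(-10)^1 - 4 = (900) + (-10) + (-4) = 886; answer 886
Part 2: R1 = 886; r = 3; cross terms: (-11*29 - 29*-21)=290, (29*30 - -9*29)=1131, (-9*3 - -19*30)=543, (-19*-21 - -11*3)=432; twice the area = |2396| = 2396; area = 1198; answer 1198
Part 3: R2 = 1198; threaded value p + q = 1199; d = 30237; 30237 = 3 * 10079; sigma = (1 + 3) * (1 + 10079) = 4 * 10080 = 40320; answer 40320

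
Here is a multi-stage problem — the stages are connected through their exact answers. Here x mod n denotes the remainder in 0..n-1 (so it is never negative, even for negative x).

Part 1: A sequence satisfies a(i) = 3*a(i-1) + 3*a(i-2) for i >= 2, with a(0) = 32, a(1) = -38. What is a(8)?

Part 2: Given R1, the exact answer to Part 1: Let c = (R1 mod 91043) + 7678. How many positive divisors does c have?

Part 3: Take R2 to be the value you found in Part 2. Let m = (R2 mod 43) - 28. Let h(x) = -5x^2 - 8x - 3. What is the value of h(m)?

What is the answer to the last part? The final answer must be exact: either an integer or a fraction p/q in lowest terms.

-1843

Part 1: a(2) = 3*(-38) + 3*(32) = -18; iterating: a(2)=-18, a(3)=-168, a(4)=-558, a(5)=-2178, a(6)=-8208, a(7)=-31158, a(8)=-118098; answer -118098
Part 2: R1 = -118098; c = 71666; 71666 = 2 * 7 * 5119; number of divisors = (1+1) * (1+1) * (1+1) = 8; answer 8
Part 3: R2 = 8; m = -20; -5*(-20)^2 - 8*(-20)^1 - 3 = (-2000) + (160) + (-3) = -1843; answer -1843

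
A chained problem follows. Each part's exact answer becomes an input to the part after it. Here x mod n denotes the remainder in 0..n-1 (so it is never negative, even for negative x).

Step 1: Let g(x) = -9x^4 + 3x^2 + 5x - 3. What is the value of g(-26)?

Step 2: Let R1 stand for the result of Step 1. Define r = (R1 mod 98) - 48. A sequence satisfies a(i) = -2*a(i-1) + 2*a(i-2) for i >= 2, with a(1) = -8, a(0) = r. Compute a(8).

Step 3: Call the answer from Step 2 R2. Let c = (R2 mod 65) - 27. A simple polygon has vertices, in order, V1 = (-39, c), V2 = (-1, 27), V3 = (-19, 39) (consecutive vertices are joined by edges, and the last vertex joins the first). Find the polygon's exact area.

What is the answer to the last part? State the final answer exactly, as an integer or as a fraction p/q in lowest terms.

579

Step 1: -9*(-26)^4 + 3*(-26)^2 + 5*(-26)^1 - 3 = (-4112784) + (2028) + (-130) + (-3) = -4110889; answer -4110889
Step 2: R1 = -4110889; r = -33; a(2) = -2*(-8) + 2*(-33) = -50; iterating: a(2)=-50, a(3)=84, a(4)=-268, a(5)=704, a(6)=-1944, a(7)=5296, a(8)=-14480; answer -14480
Step 3: R2 = -14480; c = -12; cross terms: (-39*27 - -1*-12)=-1065, (-1*39 - -19*27)=474, (-19*-12 - -39*39)=1749; twice the area = |1158| = 1158; area = 579; answer 579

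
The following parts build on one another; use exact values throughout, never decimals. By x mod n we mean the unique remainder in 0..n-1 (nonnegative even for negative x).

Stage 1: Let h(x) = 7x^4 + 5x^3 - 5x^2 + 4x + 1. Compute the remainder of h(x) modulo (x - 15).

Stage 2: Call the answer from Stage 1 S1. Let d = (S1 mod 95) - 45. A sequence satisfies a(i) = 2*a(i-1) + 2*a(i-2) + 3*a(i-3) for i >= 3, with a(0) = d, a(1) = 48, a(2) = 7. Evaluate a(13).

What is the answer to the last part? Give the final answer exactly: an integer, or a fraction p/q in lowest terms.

Stage 1: remainder = value at the root: 7*(15)^4 + 5*(15)^3 - 5*(15)^2 + 4*(15)^1 + 1 = (354375) + (16875) + (-1125) + (60) + (1) = 370186; answer 370186
Stage 2: S1 = 370186; d = 21; a(3) = 2*(7) + 2*(48) + 3*(21) = 173; iterating: a(3)=173, a(4)=504, a(5)=1375, a(6)=4277, a(7)=12816, a(8)=38311, a(9)=115085, a(10)=345240, a(11)=1035583, a(12)=3106901, a(13)=9320688; answer 9320688

9320688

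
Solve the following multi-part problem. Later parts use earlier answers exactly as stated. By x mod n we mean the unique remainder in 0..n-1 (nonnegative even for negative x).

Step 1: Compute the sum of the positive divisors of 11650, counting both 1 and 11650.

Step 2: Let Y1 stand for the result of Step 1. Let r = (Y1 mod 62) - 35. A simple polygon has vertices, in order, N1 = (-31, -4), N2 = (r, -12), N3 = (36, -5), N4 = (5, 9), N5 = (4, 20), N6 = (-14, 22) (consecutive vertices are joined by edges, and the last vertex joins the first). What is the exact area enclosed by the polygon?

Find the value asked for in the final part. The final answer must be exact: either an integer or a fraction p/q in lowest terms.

Step 1: 11650 = 2 * 5^2 * 233; sigma = (1 + 2) * (1 + 5 + 25) * (1 + 233) = 3 * 31 * 234 = 21762; answer 21762
Step 2: Y1 = 21762; r = -35; cross terms: (-31*-12 - -35*-4)=232, (-35*-5 - 36*-12)=607, (36*9 - 5*-5)=349, (5*20 - 4*9)=64, (4*22 - -14*20)=368, (-14*-4 - -31*22)=738; twice the area = |2358| = 2358; area = 1179; answer 1179

1179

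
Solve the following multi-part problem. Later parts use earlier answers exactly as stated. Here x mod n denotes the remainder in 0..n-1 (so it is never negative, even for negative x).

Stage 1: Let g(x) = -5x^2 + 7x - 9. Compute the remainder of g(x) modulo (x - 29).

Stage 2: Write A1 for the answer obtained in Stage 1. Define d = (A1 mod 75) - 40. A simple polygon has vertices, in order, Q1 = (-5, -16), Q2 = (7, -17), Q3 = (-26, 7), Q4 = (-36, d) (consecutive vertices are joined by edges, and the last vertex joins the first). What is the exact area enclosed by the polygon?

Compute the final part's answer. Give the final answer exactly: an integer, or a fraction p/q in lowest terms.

Stage 1: remainder = value at the root: -5*(29)^2 + 7*(29)^1 - 9 = (-4205) + (203) + (-9) = -4011; answer -4011
Stage 2: A1 = -4011; d = -1; cross terms: (-5*-17 - 7*-16)=197, (7*7 - -26*-17)=-393, (-26*-1 - -36*7)=278, (-36*-16 - -5*-1)=571; twice the area = |653| = 653; area = 653/2; answer 653/2

653/2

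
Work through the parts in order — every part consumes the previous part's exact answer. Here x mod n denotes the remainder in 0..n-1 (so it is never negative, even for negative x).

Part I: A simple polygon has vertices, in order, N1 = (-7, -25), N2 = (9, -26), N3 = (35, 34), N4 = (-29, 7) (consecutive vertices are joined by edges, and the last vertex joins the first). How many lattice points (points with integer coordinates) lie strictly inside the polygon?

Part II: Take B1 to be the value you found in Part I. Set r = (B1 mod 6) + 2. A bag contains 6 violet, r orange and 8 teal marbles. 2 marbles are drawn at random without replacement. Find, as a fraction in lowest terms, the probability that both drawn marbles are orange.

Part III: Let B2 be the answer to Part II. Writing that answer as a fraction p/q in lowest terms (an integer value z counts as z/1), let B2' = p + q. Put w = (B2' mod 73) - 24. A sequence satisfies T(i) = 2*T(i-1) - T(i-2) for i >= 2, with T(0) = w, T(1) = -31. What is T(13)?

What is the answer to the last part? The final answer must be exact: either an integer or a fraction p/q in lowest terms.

Part I: cross terms: (-7*-26 - 9*-25)=407, (9*34 - 35*-26)=1216, (35*7 - -29*34)=1231, (-29*-25 - -7*7)=774; twice the area = |3628| = 3628; area = 1814; boundary points = 1 + 2 + 1 + 2 = 6; strictly interior points = area - boundary/2 + 1 = 1812; answer 1812
Part II: B1 = 1812; r = 2; total draws C(16,2) = 120; favorable C(2,2) = 1; P = 1/120; answer 1/120
Part III: B2 = 1/120; threaded value p + q = 121; w = 24; T(2) = 2*(-31) - 1*(24) = -86; iterating: T(2)=-86, T(3)=-141, T(4)=-196, T(5)=-251, T(6)=-306, T(7)=-361, T(8)=-416, T(9)=-471, T(10)=-526, T(11)=-581, T(12)=-636, T(13)=-691; answer -691

-691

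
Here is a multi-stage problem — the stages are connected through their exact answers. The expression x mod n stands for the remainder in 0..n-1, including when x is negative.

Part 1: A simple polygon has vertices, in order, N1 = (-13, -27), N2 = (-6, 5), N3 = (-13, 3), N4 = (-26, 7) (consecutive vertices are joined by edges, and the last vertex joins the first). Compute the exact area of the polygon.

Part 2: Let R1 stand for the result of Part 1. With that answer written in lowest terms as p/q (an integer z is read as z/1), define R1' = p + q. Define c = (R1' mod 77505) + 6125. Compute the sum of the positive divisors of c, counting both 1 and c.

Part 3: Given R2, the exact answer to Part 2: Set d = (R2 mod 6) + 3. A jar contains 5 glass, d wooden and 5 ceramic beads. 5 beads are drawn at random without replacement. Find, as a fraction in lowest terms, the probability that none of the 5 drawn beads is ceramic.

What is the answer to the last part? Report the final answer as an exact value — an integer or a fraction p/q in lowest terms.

Part 1: cross terms: (-13*5 - -6*-27)=-227, (-6*3 - -13*5)=47, (-13*7 - -26*3)=-13, (-26*-27 - -13*7)=793; twice the area = |600| = 600; area = 300; answer 300
Part 2: R1 = 300; threaded value p + q = 301; c = 6426; 6426 = 2 * 3^3 * 7 * 17; sigma = (1 + 2) * (1 + 3 + 9 + 27) * (1 + 7) * (1 + 17) = 3 * 40 * 8 * 18 = 17280; answer 17280
Part 3: R2 = 17280; d = 3; total draws C(13,5) = 1287; favorable C(8,5) = 56; P = 56/1287; answer 56/1287

56/1287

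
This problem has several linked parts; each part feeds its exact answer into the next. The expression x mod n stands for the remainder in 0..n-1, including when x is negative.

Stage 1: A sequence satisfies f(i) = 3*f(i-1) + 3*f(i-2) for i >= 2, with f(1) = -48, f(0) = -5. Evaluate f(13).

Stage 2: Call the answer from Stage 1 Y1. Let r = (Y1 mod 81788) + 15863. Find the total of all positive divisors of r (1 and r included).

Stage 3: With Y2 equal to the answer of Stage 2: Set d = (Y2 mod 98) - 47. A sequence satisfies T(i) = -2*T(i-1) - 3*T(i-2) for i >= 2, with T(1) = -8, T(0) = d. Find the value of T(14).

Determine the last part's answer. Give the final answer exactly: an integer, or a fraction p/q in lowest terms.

17983

Stage 1: f(2) = 3*(-48) + 3*(-5) = -159; iterating: f(2)=-159, f(3)=-621, f(4)=-2340, f(5)=-8883, f(6)=-33669, f(7)=-127656, f(8)=-483975, f(9)=-1834893, f(10)=-6956604, f(11)=-26374491, f(12)=-99993285, f(13)=-379103328; answer -379103328
Stage 2: Y1 = -379103328; r = 81703; 81703 is prime, so its only divisors are 1 and 81703; sigma = 1 + 81703 = 81704; answer 81704
Stage 3: Y2 = 81704; d = 23; T(2) = -2*(-8) - 3*(23) = -53; iterating: T(2)=-53, T(3)=130, T(4)=-101, T(5)=-188, T(6)=679, T(7)=-794, T(8)=-449, T(9)=3280, T(10)=-5213, T(11)=586, T(12)=14467, T(13)=-30692, T(14)=17983; answer 17983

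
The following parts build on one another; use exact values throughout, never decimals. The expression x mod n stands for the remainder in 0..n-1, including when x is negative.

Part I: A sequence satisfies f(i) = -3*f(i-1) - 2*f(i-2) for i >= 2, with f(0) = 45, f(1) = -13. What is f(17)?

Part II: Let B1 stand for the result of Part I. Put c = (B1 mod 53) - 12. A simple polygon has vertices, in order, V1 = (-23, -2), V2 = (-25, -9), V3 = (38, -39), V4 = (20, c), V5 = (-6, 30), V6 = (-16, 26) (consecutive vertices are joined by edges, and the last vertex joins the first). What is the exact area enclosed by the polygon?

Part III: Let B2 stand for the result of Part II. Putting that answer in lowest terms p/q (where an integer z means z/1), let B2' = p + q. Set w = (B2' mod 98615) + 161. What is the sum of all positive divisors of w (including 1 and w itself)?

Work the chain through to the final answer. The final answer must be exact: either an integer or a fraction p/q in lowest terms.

6384

Part I: f(2) = -3*(-13) - 2*(45) = -51; iterating: f(2)=-51, f(3)=179, f(4)=-435, f(5)=947, f(6)=-1971, f(7)=4019, f(8)=-8115, f(9)=16307, f(10)=-32691, f(11)=65459, f(12)=-130995, f(13)=262067, f(14)=-524211, f(15)=1048499, f(16)=-2097075, f(17)=4194227; answer 4194227
Part II: B1 = 4194227; c = 7; cross terms: (-23*-9 - -25*-2)=157, (-25*-39 - 38*-9)=1317, (38*7 - 20*-39)=1046, (20*30 - -6*7)=642, (-6*26 - -16*30)=324, (-16*-2 - -23*26)=630; twice the area = |4116| = 4116; area = 2058; answer 2058
Part III: B2 = 2058; threaded value p + q = 2059; w = 2220; 2220 = 2^2 * 3 * 5 * 37; sigma = (1 + 2 + 4) * (1 + 3) * (1 + 5) * (1 + 37) = 7 * 4 * 6 * 38 = 6384; answer 6384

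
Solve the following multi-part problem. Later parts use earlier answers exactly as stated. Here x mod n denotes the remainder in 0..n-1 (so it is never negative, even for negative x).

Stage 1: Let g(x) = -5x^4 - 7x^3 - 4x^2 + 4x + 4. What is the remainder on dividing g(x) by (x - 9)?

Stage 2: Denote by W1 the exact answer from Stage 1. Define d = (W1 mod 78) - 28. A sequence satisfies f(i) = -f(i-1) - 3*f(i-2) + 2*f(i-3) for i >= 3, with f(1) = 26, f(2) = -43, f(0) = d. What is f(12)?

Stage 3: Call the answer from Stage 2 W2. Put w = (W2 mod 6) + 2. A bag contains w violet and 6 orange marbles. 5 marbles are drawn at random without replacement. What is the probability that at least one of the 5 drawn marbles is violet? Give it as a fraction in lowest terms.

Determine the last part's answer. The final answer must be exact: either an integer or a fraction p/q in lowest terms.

76/77

Stage 1: remainder = value at the root: -5*(9)^4 - 7*(9)^3 - 4*(9)^2 + 4*(9)^1 + 4 = (-32805) + (-5103) + (-324) + (36) + (4) = -38192; answer -38192
Stage 2: W1 = -38192; d = 0; f(3) = -1*(-43) - 3*(26) + 2*(0) = -35; iterating: f(3)=-35, f(4)=216, f(5)=-197, f(6)=-521, f(7)=1544, f(8)=-375, f(9)=-5299, f(10)=9512, f(11)=5635, f(12)=-44769; answer -44769
Stage 3: W2 = -44769; w = 5; total draws C(11,5) = 462; complement C(6,5) = 6; favorable 462 - 6 = 456; P = 76/77; answer 76/77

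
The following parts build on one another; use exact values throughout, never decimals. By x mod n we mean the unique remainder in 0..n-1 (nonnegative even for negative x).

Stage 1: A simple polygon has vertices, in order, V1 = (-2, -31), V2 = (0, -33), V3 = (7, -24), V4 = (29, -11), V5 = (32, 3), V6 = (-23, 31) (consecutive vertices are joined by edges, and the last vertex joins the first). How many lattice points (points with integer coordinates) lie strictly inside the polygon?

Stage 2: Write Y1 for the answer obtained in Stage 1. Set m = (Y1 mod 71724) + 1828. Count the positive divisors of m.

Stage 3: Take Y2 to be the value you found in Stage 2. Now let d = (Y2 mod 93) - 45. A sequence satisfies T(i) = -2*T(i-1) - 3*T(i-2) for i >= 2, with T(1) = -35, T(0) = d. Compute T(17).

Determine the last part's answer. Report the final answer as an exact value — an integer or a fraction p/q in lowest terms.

-91427

Stage 1: cross terms: (-2*-33 - 0*-31)=66, (0*-24 - 7*-33)=231, (7*-11 - 29*-24)=619, (29*3 - 32*-11)=439, (32*31 - -23*3)=1061, (-23*-31 - -2*31)=775; twice the area = |3191| = 3191; area = 3191/2; boundary points = 2 + 1 + 1 + 1 + 1 + 1 = 7; strictly interior points = area - boundary/2 + 1 = 1593; answer 1593
Stage 2: Y1 = 1593; m = 3421; 3421 = 11 * 311; number of divisors = (1+1) * (1+1) = 4; answer 4
Stage 3: Y2 = 4; d = -41; T(2) = -2*(-35) - 3*(-41) = 193; iterating: T(2)=193, T(3)=-281, T(4)=-17, T(5)=877, T(6)=-1703, T(7)=775, T(8)=3559, T(9)=-9443, T(10)=8209, T(11)=11911, T(12)=-48449, T(13)=61165, T(14)=23017, T(15)=-229529, T(16)=390007, T(17)=-91427; answer -91427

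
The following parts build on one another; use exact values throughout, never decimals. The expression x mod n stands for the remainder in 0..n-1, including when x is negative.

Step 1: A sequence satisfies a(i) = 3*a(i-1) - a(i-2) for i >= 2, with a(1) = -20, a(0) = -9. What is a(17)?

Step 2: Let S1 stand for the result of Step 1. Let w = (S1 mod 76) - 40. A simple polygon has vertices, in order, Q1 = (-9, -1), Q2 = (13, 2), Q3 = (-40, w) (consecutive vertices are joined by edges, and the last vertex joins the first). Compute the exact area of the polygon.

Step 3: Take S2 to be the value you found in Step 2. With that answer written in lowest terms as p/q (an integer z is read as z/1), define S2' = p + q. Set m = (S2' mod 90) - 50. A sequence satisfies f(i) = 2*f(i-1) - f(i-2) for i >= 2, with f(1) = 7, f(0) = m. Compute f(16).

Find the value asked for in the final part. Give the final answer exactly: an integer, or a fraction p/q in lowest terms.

337

Step 1: a(2) = 3*(-20) - 1*(-9) = -51; iterating: a(2)=-51, a(3)=-133, a(4)=-348, a(5)=-911, a(6)=-2385, a(7)=-6244, a(8)=-16347, a(9)=-42797, a(10)=-112044, a(11)=-293335, a(12)=-767961, a(13)=-2010548, a(14)=-5263683, a(15)=-13780501, a(16)=-36077820, a(17)=-94452959; answer -94452959
Step 2: S1 = -94452959; w = 29; cross terms: (-9*2 - 13*-1)=-5, (13*29 - -40*2)=457, (-40*-1 - -9*29)=301; twice the area = |753| = 753; area = 753/2; answer 753/2
Step 3: S2 = 753/2; threaded value p + q = 755; m = -15; f(2) = 2*(7) - 1*(-15) = 29; iterating: f(2)=29, f(3)=51, f(4)=73, f(5)=95, f(6)=117, f(7)=139, f(8)=161, f(9)=183, f(10)=205, f(11)=227, f(12)=249, f(13)=271, f(14)=293, f(15)=315, f(16)=337; answer 337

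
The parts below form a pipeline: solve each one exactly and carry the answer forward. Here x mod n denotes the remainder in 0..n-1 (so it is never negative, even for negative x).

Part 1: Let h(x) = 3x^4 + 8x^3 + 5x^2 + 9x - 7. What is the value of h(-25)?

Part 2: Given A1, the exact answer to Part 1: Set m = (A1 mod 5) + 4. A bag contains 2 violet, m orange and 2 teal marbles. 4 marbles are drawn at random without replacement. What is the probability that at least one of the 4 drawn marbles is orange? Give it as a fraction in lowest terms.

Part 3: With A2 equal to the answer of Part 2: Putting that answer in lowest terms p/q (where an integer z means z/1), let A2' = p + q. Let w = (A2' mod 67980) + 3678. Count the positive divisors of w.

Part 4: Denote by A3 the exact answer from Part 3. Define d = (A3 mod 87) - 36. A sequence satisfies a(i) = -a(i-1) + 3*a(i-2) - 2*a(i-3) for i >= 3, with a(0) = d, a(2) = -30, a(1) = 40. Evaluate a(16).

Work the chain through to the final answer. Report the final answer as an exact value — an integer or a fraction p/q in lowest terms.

-27026404

Part 1: 3*(-25)^4 + 8*(-25)^3 + 5*(-25)^2 + 9*(-25)^1 - 7 = (1171875) + (-125000) + (3125) + (-225) + (-7) = 1049768; answer 1049768
Part 2: A1 = 1049768; m = 7; total draws C(11,4) = 330; complement C(4,4) = 1; favorable 330 - 1 = 329; P = 329/330; answer 329/330
Part 3: A2 = 329/330; threaded value p + q = 659; w = 4337; 4337 is prime, so its only divisors are 1 and 4337; count = 2; answer 2
Part 4: A3 = 2; d = -34; a(3) = -1*(-30) + 3*(40) - 2*(-34) = 218; iterating: a(3)=218, a(4)=-388, a(5)=1102, a(6)=-2702, a(7)=6784, a(8)=-17094, a(9)=42850, a(10)=-107700, a(11)=270438, a(12)=-679238, a(13)=1705952, a(14)=-4284542, a(15)=10760874, a(16)=-27026404; answer -27026404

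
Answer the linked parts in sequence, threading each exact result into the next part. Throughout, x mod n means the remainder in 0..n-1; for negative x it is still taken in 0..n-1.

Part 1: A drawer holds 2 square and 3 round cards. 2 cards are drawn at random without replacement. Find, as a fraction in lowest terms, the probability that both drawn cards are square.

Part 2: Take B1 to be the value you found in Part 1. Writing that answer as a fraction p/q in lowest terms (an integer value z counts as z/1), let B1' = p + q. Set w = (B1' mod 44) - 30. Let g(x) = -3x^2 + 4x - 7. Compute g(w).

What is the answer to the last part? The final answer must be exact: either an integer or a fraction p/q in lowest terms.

-1166

Part 1: total draws C(5,2) = 10; favorable C(2,2) = 1; P = 1/10; answer 1/10
Part 2: B1 = 1/10; threaded value p + q = 11; w = -19; -3*(-19)^2 + 4*(-19)^1 - 7 = (-1083) + (-76) + (-7) = -1166; answer -1166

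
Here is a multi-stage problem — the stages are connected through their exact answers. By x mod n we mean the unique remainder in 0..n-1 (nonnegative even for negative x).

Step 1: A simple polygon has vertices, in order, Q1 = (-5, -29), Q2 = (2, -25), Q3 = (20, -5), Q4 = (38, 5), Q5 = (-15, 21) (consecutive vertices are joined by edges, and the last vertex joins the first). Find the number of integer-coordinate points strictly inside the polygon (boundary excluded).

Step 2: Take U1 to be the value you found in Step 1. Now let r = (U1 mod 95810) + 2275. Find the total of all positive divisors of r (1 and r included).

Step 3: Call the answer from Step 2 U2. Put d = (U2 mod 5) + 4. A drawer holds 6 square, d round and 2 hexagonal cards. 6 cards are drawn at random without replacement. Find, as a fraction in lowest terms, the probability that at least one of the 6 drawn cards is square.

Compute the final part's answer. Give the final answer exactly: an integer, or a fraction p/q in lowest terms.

923/924

Step 1: cross terms: (-5*-25 - 2*-29)=183, (2*-5 - 20*-25)=490, (20*5 - 38*-5)=290, (38*21 - -15*5)=873, (-15*-29 - -5*21)=540; twice the area = |2376| = 2376; area = 1188; boundary points = 1 + 2 + 2 + 1 + 10 = 16; strictly interior points = area - boundary/2 + 1 = 1181; answer 1181
Step 2: U1 = 1181; r = 3456; 3456 = 2^7 * 3^3; sigma = (1 + 2 + 4 + 8 + 16 + 32 + 64 + 128) * (1 + 3 + 9 + 27) = 255 * 40 = 10200; answer 10200
Step 3: U2 = 10200; d = 4; total draws C(12,6) = 924; complement C(6,6) = 1; favorable 924 - 1 = 923; P = 923/924; answer 923/924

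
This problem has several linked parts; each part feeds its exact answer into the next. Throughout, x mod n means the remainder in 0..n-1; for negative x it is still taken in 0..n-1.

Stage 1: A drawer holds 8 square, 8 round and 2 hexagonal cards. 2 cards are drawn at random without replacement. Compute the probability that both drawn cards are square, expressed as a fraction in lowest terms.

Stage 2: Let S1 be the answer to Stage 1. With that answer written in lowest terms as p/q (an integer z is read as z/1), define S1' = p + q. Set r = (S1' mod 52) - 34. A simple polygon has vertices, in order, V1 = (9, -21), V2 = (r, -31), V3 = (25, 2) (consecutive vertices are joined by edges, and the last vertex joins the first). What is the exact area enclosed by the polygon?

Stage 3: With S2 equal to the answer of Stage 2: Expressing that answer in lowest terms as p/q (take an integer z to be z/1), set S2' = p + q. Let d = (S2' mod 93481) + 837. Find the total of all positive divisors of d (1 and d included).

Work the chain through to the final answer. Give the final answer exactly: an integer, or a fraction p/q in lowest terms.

Stage 1: total draws C(18,2) = 153; favorable C(8,2) = 28; P = 28/153; answer 28/153
Stage 2: S1 = 28/153; threaded value p + q = 181; r = -9; cross terms: (9*-31 - -9*-21)=-468, (-9*2 - 25*-31)=757, (25*-21 - 9*2)=-543; twice the area = |-254| = 254; area = 127; answer 127
Stage 3: S2 = 127; threaded value p + q = 128; d = 965; 965 = 5 * 193; sigma = (1 + 5) * (1 + 193) = 6 * 194 = 1164; answer 1164

1164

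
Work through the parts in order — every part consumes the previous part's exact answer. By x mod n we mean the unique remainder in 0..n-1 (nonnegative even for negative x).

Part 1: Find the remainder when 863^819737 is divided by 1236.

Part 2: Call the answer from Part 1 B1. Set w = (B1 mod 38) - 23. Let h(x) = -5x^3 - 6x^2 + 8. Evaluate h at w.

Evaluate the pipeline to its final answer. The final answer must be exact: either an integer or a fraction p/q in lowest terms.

232

Part 1: squarings mod 1236: 863^1=863, 863^2=697, 863^4=61, 863^8=13, 863^16=169, 863^32=133, 863^64=385, 863^128=1141, 863^256=373, 863^512=697, 863^1024=61, 863^2048=13, 863^4096=169, 863^8192=133, 863^16384=385, 863^32768=1141, 863^65536=373, 863^131072=697, 863^262144=61, 863^524288=13; 863^819737 = 863^1 * 863^8 * 863^16 * 863^512 * 863^32768 * 863^262144 * 863^524288 = 1007 (mod 1236); answer 1007
Part 2: B1 = 1007; w = -4; -5*(-4)^3 - 6*(-4)^2 + 8 = (320) + (-96) + (8) = 232; answer 232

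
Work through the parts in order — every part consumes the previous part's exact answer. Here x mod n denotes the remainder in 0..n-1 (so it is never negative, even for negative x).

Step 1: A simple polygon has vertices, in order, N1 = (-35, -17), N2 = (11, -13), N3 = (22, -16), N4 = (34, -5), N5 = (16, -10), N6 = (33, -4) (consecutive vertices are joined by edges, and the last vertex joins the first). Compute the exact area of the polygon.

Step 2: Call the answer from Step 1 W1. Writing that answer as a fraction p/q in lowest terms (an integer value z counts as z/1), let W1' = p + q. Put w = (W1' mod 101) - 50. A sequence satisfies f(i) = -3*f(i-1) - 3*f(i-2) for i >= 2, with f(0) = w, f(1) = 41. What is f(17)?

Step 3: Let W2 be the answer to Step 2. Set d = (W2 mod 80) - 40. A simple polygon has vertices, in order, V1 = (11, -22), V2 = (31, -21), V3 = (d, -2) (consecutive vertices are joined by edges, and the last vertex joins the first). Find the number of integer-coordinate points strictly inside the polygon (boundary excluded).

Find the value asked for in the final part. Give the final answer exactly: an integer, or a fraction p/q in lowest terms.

Step 1: cross terms: (-35*-13 - 11*-17)=642, (11*-16 - 22*-13)=110, (22*-5 - 34*-16)=434, (34*-10 - 16*-5)=-260, (16*-4 - 33*-10)=266, (33*-17 - -35*-4)=-701; twice the area = |491| = 491; area = 491/2; answer 491/2
Step 2: W1 = 491/2; threaded value p + q = 493; w = 39; f(2) = -3*(41) - 3*(39) = -240; iterating: f(2)=-240, f(3)=597, f(4)=-1071, f(5)=1422, f(6)=-1053, f(7)=-1107, f(8)=6480, f(9)=-16119, f(10)=28917, f(11)=-38394, f(12)=28431, f(13)=29889, f(14)=-174960, f(15)=435213, f(16)=-780759, f(17)=1036638; answer 1036638
Step 3: W2 = 1036638; d = 38; cross terms: (11*-21 - 31*-22)=451, (31*-2 - 38*-21)=736, (38*-22 - 11*-2)=-814; twice the area = |373| = 373; area = 373/2; boundary points = 1 + 1 + 1 = 3; strictly interior points = area - boundary/2 + 1 = 186; answer 186

186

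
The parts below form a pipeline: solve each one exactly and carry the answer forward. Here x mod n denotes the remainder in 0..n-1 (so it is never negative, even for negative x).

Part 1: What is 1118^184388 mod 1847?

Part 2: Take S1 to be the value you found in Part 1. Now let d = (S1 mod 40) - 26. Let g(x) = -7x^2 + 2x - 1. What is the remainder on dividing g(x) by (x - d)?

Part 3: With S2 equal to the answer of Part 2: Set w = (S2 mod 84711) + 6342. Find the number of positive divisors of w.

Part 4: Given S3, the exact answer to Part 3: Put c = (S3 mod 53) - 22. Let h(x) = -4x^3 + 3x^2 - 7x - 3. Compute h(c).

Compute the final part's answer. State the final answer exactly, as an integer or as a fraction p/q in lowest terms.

24423

Part 1: squarings mod 1847: 1118^1=1118, 1118^2=1352, 1118^4=1221, 1118^8=312, 1118^16=1300, 1118^32=1842, 1118^64=25, 1118^128=625, 1118^256=908, 1118^512=702, 1118^1024=1502, 1118^2048=817, 1118^4096=722, 1118^8192=430, 1118^16384=200, 1118^32768=1213, 1118^65536=1157, 1118^131072=1421; 1118^184388 = 1118^4 * 1118^64 * 1118^4096 * 1118^16384 * 1118^32768 * 1118^131072 = 807 (mod 1847); answer 807
Part 2: S1 = 807; d = -19; remainder = value at the root: -7*(-19)^2 + 2*(-19)^1 - 1 = (-2527) + (-38) + (-1) = -2566; answer -2566
Part 3: S2 = -2566; w = 88487; 88487 = 7 * 12641; number of divisors = (1+1) * (1+1) = 4; answer 4
Part 4: S3 = 4; c = -18; -4*(-18)^3 + 3*(-18)^2 - 7*(-18)^1 - 3 = (23328) + (972) + (126) + (-3) = 24423; answer 24423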